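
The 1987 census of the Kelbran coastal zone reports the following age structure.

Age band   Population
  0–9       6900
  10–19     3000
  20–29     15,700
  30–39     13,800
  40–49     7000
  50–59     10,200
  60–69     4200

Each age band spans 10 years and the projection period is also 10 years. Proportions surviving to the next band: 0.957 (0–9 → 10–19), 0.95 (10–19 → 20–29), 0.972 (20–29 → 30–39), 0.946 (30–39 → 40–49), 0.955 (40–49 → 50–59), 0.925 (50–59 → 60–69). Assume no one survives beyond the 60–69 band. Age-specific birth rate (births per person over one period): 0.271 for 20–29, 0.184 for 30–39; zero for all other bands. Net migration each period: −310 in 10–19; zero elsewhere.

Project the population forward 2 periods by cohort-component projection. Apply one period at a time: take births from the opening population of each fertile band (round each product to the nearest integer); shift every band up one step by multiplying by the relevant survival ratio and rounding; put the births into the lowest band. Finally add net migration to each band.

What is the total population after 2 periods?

After projecting period 1:
Births: 15700 * 0.271 = 4255, 13800 * 0.184 = 2539 → 6794
10–19: 6900 * 0.957 = 6603
20–29: 3000 * 0.95 = 2850
30–39: 15700 * 0.972 = 15260
40–49: 13800 * 0.946 = 13055
50–59: 7000 * 0.955 = 6685
60–69: 10200 * 0.925 = 9435
Net migration: 10–19 − 310 → 6293
Population now: 0–9=6794, 10–19=6293, 20–29=2850, 30–39=15260, 40–49=13055, 50–59=6685, 60–69=9435
After projecting period 2:
Births: 2850 * 0.271 = 772, 15260 * 0.184 = 2808 → 3580
10–19: 6794 * 0.957 = 6502
20–29: 6293 * 0.95 = 5978
30–39: 2850 * 0.972 = 2770
40–49: 15260 * 0.946 = 14436
50–59: 13055 * 0.955 = 12468
60–69: 6685 * 0.925 = 6184
Net migration: 10–19 − 310 → 6192
Population now: 0–9=3580, 10–19=6192, 20–29=5978, 30–39=2770, 40–49=14436, 50–59=12468, 60–69=6184
Total after period 2: 3580 + 6192 + 5978 + 2770 + 14436 + 12468 + 6184 = 51608

51608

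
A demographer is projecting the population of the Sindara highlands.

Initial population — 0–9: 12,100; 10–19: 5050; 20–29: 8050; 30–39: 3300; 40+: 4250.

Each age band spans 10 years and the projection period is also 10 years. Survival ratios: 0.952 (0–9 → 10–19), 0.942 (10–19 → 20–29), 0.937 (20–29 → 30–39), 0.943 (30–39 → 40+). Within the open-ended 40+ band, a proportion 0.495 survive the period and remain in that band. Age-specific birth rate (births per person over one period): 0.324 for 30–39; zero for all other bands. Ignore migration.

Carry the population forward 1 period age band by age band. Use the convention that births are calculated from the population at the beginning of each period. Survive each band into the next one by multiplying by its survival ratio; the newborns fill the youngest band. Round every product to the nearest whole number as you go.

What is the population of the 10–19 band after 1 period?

11519

Call the groups 1 to 5, youngest first.
After projecting period 1:
Births: 3300 × 0.324 = 1069
Group 2: 12100 × 0.952 = 11519
Group 3: 5050 × 0.942 = 4757
Group 4: 8050 × 0.937 = 7543
Group 5: 3300 × 0.943 + 4250 × 0.495 = 3112 + 2104 = 5216
→ [1069, 11519, 4757, 7543, 5216]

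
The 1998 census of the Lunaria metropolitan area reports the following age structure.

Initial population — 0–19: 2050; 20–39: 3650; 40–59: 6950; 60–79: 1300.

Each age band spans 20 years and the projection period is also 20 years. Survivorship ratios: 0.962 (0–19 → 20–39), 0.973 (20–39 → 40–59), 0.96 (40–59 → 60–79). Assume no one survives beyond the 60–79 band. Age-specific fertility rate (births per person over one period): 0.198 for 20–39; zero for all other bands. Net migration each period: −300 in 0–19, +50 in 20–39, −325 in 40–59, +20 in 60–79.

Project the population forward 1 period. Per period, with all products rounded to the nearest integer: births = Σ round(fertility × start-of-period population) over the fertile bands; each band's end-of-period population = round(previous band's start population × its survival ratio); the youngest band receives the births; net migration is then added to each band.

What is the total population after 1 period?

Numbering the bands 1..4 from youngest to oldest:
Period 1.
Births: 3650 × 0.198 = 723
Band 2: 2050 × 0.962 = 1972
Band 3: 3650 × 0.973 = 3551
Band 4: 6950 × 0.96 = 6672
Net migration: Band 1 − 300 → 423; Band 2 + 50 → 2022; Band 3 − 325 → 3226; Band 4 + 20 → 6692
End of period: [423, 2022, 3226, 6692]
Total after period 1: 423 + 2022 + 3226 + 6692 = 12363

12363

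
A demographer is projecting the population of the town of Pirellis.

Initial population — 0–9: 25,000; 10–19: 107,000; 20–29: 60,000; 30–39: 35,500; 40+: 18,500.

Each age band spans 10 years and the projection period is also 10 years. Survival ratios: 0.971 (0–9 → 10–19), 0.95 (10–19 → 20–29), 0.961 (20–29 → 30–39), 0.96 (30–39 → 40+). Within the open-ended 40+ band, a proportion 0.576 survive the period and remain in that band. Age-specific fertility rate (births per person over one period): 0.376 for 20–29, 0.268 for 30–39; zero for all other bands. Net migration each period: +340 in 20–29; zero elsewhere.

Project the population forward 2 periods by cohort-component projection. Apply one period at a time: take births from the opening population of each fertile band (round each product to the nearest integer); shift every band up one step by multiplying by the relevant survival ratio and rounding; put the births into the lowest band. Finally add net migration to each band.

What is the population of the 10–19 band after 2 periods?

(Groups numbered youngest = 1 to oldest = 5.)
Period 1:
Births: 60000 × 0.376 = 22560  |  35500 × 0.268 = 9514 ⇒ total 32074
Group 2: 25000 × 0.971 = 24275
Group 3: 107000 × 0.95 = 101650
Group 4: 60000 × 0.961 = 57660
Group 5: 35500 × 0.96 + 18500 × 0.576 = 34080 + 10656 = 44736
Net migration: Group 3 + 340 → 101990
End of period: [32074, 24275, 101990, 57660, 44736]
Period 2:
Births: 101990 × 0.376 = 38348  |  57660 × 0.268 = 15453 ⇒ total 53801
Group 2: 32074 × 0.971 = 31144
Group 3: 24275 × 0.95 = 23061
Group 4: 101990 × 0.961 = 98012
Group 5: 57660 × 0.96 + 44736 × 0.576 = 55354 + 25768 = 81122
Net migration: Group 3 + 340 → 23401
End of period: [53801, 31144, 23401, 98012, 81122]

31144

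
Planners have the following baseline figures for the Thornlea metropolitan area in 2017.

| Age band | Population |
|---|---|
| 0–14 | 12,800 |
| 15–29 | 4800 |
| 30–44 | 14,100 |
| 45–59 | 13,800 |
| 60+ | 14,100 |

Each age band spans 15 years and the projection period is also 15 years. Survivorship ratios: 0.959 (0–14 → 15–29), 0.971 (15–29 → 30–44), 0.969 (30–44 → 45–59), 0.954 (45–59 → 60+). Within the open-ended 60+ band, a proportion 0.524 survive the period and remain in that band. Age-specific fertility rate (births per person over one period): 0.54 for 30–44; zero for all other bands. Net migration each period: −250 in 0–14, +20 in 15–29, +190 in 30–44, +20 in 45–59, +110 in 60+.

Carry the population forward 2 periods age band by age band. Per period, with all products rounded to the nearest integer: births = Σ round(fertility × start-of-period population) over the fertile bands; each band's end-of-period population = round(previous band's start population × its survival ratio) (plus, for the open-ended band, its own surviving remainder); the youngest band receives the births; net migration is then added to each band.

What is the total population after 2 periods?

50292

Let band 1 be 0–14 through band 5 = 60+.
After projecting period 1:
Births: 14100 × 0.54 = 7614
Band 2: 12800 × 0.959 = 12275
Band 3: 4800 × 0.971 = 4661
Band 4: 14100 × 0.969 = 13663
Band 5: 13800 × 0.954 + 14100 × 0.524 = 13165 + 7388 = 20553
Net migration: Band 1 − 250 → 7364; Band 2 + 20 → 12295; Band 3 + 190 → 4851; Band 4 + 20 → 13683; Band 5 + 110 → 20663
End of period: [7364, 12295, 4851, 13683, 20663]
After projecting period 2:
Births: 4851 × 0.54 = 2620
Band 2: 7364 × 0.959 = 7062
Band 3: 12295 × 0.971 = 11938
Band 4: 4851 × 0.969 = 4701
Band 5: 13683 × 0.954 + 20663 × 0.524 = 13054 + 10827 = 23881
Net migration: Band 1 − 250 → 2370; Band 2 + 20 → 7082; Band 3 + 190 → 12128; Band 4 + 20 → 4721; Band 5 + 110 → 23991
End of period: [2370, 7082, 12128, 4721, 23991]
Total after period 2: 2370 + 7082 + 12128 + 4721 + 23991 = 50292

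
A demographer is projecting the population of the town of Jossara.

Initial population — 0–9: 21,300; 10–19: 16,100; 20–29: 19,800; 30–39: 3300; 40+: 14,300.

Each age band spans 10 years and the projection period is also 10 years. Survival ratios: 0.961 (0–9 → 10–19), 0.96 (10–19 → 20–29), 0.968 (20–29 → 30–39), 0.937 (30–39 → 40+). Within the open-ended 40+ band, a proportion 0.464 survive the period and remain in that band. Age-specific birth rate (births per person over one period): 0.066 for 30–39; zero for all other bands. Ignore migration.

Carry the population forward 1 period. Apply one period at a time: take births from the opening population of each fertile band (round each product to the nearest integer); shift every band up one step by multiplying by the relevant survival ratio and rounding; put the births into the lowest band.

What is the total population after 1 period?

Call the bands 1 to 5, youngest first.
After projecting period 1:
Births: 3300 × 0.066 = 218
Band 2: 21300 × 0.961 = 20469
Band 3: 16100 × 0.96 = 15456
Band 4: 19800 × 0.968 = 19166
Band 5: 3300 × 0.937 + 14300 × 0.464 = 3092 + 6635 = 9727
End of period: [218, 20469, 15456, 19166, 9727]
Total after period 1: 218 + 20469 + 15456 + 19166 + 9727 = 65036

65036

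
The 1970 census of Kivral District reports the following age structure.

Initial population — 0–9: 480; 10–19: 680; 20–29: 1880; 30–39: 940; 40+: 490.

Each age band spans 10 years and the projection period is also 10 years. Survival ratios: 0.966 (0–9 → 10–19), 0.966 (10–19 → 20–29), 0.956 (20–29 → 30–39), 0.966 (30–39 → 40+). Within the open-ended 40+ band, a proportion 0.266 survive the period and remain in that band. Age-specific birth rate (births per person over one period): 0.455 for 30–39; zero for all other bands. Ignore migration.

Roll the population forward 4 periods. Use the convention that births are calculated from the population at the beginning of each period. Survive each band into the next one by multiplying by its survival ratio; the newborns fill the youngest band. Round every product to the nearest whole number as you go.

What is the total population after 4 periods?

2332

Let band 1 be 0–9 through band 5 = 40+.
Period 1.
Births: 940 × 0.455 = 428
Band 2: 480 × 0.966 = 464
Band 3: 680 × 0.966 = 657
Band 4: 1880 × 0.956 = 1797
Band 5: 940 × 0.966 + 490 × 0.266 = 908 + 130 = 1038
End of period: [428, 464, 657, 1797, 1038]
Period 2.
Births: 1797 × 0.455 = 818
Band 2: 428 × 0.966 = 413
Band 3: 464 × 0.966 = 448
Band 4: 657 × 0.956 = 628
Band 5: 1797 × 0.966 + 1038 × 0.266 = 1736 + 276 = 2012
End of period: [818, 413, 448, 628, 2012]
Period 3.
Births: 628 × 0.455 = 286
Band 2: 818 × 0.966 = 790
Band 3: 413 × 0.966 = 399
Band 4: 448 × 0.956 = 428
Band 5: 628 × 0.966 + 2012 × 0.266 = 607 + 535 = 1142
End of period: [286, 790, 399, 428, 1142]
Period 4.
Births: 428 × 0.455 = 195
Band 2: 286 × 0.966 = 276
Band 3: 790 × 0.966 = 763
Band 4: 399 × 0.956 = 381
Band 5: 428 × 0.966 + 1142 × 0.266 = 413 + 304 = 717
End of period: [195, 276, 763, 381, 717]
Total after period 4: 195 + 276 + 763 + 381 + 717 = 2332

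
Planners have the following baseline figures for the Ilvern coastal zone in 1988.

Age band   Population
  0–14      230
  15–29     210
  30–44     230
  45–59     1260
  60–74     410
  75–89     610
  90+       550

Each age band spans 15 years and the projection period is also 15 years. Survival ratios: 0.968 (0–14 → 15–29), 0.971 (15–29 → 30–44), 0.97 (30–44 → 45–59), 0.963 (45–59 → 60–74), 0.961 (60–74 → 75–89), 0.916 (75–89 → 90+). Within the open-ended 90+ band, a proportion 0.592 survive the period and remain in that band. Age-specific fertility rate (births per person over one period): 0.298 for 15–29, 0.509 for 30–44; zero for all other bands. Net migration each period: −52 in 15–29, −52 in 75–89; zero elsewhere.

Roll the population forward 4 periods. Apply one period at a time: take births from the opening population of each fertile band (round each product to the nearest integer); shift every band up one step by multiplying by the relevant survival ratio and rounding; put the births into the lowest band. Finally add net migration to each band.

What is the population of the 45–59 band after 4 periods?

114

Let band 1 be 0–14 through band 7 = 90+.
Period 1:
Births: 210 * 0.298 = 63, 230 * 0.509 = 117 ⇒ total 180
Band 2: 230 * 0.968 = 223
Band 3: 210 * 0.971 = 204
Band 4: 230 * 0.97 = 223
Band 5: 1260 * 0.963 = 1213
Band 6: 410 * 0.961 = 394
Band 7: 610 * 0.916 + 550 * 0.592 = 559 + 326 = 885
Net migration: Band 2 − 52 → 171; Band 6 − 52 → 342
→ [180, 171, 204, 223, 1213, 342, 885]
Period 2:
Births: 171 * 0.298 = 51, 204 * 0.509 = 104 ⇒ total 155
Band 2: 180 * 0.968 = 174
Band 3: 171 * 0.971 = 166
Band 4: 204 * 0.97 = 198
Band 5: 223 * 0.963 = 215
Band 6: 1213 * 0.961 = 1166
Band 7: 342 * 0.916 + 885 * 0.592 = 313 + 524 = 837
Net migration: Band 2 − 52 → 122; Band 6 − 52 → 1114
→ [155, 122, 166, 198, 215, 1114, 837]
Period 3:
Births: 122 * 0.298 = 36, 166 * 0.509 = 84 ⇒ total 120
Band 2: 155 * 0.968 = 150
Band 3: 122 * 0.971 = 118
Band 4: 166 * 0.97 = 161
Band 5: 198 * 0.963 = 191
Band 6: 215 * 0.961 = 207
Band 7: 1114 * 0.916 + 837 * 0.592 = 1020 + 496 = 1516
Net migration: Band 2 − 52 → 98; Band 6 − 52 → 155
→ [120, 98, 118, 161, 191, 155, 1516]
Period 4:
Births: 98 * 0.298 = 29, 118 * 0.509 = 60 ⇒ total 89
Band 2: 120 * 0.968 = 116
Band 3: 98 * 0.971 = 95
Band 4: 118 * 0.97 = 114
Band 5: 161 * 0.963 = 155
Band 6: 191 * 0.961 = 184
Band 7: 155 * 0.916 + 1516 * 0.592 = 142 + 897 = 1039
Net migration: Band 2 − 52 → 64; Band 6 − 52 → 132
→ [89, 64, 95, 114, 155, 132, 1039]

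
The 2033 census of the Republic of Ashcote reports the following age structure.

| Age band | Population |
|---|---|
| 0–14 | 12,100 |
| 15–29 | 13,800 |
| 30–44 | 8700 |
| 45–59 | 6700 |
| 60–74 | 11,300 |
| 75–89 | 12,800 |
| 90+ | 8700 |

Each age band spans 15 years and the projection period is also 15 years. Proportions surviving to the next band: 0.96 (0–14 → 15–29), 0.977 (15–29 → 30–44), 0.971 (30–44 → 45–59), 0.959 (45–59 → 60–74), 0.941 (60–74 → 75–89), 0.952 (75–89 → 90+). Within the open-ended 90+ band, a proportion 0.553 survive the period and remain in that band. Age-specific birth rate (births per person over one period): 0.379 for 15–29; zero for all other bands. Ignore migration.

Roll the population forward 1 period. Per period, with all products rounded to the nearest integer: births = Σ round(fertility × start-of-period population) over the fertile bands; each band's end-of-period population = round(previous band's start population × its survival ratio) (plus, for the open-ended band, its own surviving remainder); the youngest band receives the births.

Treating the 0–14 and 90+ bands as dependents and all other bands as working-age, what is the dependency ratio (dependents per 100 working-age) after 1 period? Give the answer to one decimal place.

43.9

Period 1.
Births: 13800 × 0.379 = 5230
15–29: 12100 × 0.96 = 11616
30–44: 13800 × 0.977 = 13483
45–59: 8700 × 0.971 = 8448
60–74: 6700 × 0.959 = 6425
75–89: 11300 × 0.941 = 10633
90+: 12800 × 0.952 + 8700 × 0.553 = 12186 + 4811 = 16997
End of period: [5230, 11616, 13483, 8448, 6425, 10633, 16997]
Dependents (band 0–14 + band 90+) = 5230 + 16997 = 22227; working-age = 50605; ratio = 22227/50605 × 100 = 43.9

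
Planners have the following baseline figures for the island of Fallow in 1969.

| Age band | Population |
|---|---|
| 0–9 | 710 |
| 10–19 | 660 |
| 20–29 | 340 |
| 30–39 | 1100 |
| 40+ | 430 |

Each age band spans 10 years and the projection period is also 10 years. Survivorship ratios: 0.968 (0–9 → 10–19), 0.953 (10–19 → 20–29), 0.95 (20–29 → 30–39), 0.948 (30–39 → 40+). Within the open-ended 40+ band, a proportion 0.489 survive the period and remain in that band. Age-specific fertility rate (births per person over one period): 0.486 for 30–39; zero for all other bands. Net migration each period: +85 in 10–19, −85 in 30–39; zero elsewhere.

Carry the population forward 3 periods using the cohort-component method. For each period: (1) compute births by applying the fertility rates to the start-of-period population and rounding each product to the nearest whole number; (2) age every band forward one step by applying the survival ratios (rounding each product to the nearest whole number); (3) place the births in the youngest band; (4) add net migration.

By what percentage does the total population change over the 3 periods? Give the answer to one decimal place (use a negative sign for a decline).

— Period 1 —
Births: 1100 × 0.486 = 535
10–19: 710 × 0.968 = 687
20–29: 660 × 0.953 = 629
30–39: 340 × 0.95 = 323
40+: 1100 × 0.948 + 430 × 0.489 = 1043 + 210 = 1253
Net migration: 10–19 + 85 → 772; 30–39 − 85 → 238
End of period: [535, 772, 629, 238, 1253]
— Period 2 —
Births: 238 × 0.486 = 116
10–19: 535 × 0.968 = 518
20–29: 772 × 0.953 = 736
30–39: 629 × 0.95 = 598
40+: 238 × 0.948 + 1253 × 0.489 = 226 + 613 = 839
Net migration: 10–19 + 85 → 603; 30–39 − 85 → 513
End of period: [116, 603, 736, 513, 839]
— Period 3 —
Births: 513 × 0.486 = 249
10–19: 116 × 0.968 = 112
20–29: 603 × 0.953 = 575
30–39: 736 × 0.95 = 699
40+: 513 × 0.948 + 839 × 0.489 = 486 + 410 = 896
Net migration: 10–19 + 85 → 197; 30–39 − 85 → 614
End of period: [249, 197, 575, 614, 896]
Total: 3240 → 2531; change = -709; percentage change = -21.9%

-21.9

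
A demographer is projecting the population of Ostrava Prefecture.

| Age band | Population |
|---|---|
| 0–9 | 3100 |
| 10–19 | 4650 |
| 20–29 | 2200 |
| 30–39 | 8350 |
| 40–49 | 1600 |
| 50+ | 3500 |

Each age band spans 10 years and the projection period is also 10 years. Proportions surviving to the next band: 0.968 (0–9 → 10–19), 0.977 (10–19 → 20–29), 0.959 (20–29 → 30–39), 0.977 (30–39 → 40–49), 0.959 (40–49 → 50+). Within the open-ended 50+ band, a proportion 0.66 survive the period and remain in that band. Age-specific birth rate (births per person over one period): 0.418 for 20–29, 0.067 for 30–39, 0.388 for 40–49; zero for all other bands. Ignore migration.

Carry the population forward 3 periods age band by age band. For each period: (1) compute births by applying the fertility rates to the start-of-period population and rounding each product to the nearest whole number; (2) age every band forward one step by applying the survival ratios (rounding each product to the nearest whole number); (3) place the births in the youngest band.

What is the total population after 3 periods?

[period 1]
Births: 2200 * 0.418 = 920  |  8350 * 0.067 = 559  |  1600 * 0.388 = 621 → 2100
10–19: 3100 * 0.968 = 3001
20–29: 4650 * 0.977 = 4543
30–39: 2200 * 0.959 = 2110
40–49: 8350 * 0.977 = 8158
50+: 1600 * 0.959 + 3500 * 0.66 = 1534 + 2310 = 3844
Giving 2100 / 3001 / 4543 / 2110 / 8158 / 3844.
[period 2]
Births: 4543 * 0.418 = 1899  |  2110 * 0.067 = 141  |  8158 * 0.388 = 3165 → 5205
10–19: 2100 * 0.968 = 2033
20–29: 3001 * 0.977 = 2932
30–39: 4543 * 0.959 = 4357
40–49: 2110 * 0.977 = 2061
50+: 8158 * 0.959 + 3844 * 0.66 = 7824 + 2537 = 10361
Giving 5205 / 2033 / 2932 / 4357 / 2061 / 10361.
[period 3]
Births: 2932 * 0.418 = 1226  |  4357 * 0.067 = 292  |  2061 * 0.388 = 800 → 2318
10–19: 5205 * 0.968 = 5038
20–29: 2033 * 0.977 = 1986
30–39: 2932 * 0.959 = 2812
40–49: 4357 * 0.977 = 4257
50+: 2061 * 0.959 + 10361 * 0.66 = 1976 + 6838 = 8814
Giving 2318 / 5038 / 1986 / 2812 / 4257 / 8814.
Total after period 3: 2318 + 5038 + 1986 + 2812 + 4257 + 8814 = 25225

25225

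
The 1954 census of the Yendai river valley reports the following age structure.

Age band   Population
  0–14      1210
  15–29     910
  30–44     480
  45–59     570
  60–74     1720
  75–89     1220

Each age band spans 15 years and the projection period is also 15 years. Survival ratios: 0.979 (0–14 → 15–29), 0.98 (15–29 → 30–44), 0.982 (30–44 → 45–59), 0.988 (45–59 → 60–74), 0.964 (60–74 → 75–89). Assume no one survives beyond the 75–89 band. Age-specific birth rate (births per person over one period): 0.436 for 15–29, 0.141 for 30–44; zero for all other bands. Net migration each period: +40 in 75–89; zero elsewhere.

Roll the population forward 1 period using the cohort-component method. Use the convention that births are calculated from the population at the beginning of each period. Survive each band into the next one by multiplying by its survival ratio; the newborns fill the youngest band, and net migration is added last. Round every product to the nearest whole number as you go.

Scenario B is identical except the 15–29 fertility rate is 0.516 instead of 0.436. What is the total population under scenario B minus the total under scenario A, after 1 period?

73

Period 1:
Births: 910 × 0.436 = 397, 480 × 0.141 = 68 — total 465
15–29: 1210 × 0.979 = 1185
30–44: 910 × 0.98 = 892
45–59: 480 × 0.982 = 471
60–74: 570 × 0.988 = 563
75–89: 1720 × 0.964 = 1658
Net migration: 75–89 + 40 → 1698
→ [465, 1185, 892, 471, 563, 1698]
Scenario A total after 1 period: 5274
Scenario B projection —
Period 1:
Births: 910 × 0.516 = 470, 480 × 0.141 = 68 — total 538
15–29: 1210 × 0.979 = 1185
30–44: 910 × 0.98 = 892
45–59: 480 × 0.982 = 471
60–74: 570 × 0.988 = 563
75–89: 1720 × 0.964 = 1658
Net migration: 75–89 + 40 → 1698
→ [538, 1185, 892, 471, 563, 1698]
Scenario B total after 1 period: 5347
Difference B − A = 5347 − 5274 = 73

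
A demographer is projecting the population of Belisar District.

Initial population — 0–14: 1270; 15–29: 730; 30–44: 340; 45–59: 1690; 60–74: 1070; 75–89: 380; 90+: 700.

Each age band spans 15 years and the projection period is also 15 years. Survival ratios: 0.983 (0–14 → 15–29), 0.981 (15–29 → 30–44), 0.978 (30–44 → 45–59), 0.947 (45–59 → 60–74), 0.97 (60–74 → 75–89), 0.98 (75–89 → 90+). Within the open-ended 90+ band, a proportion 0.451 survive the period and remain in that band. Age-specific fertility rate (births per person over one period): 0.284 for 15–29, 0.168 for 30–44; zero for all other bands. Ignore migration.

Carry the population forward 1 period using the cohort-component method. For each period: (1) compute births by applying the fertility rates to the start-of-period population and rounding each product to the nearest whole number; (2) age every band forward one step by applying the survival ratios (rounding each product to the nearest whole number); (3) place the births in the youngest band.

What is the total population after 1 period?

5887

[period 1]
Births: 730 * 0.284 = 207  |  340 * 0.168 = 57 → 264
15–29: 1270 * 0.983 = 1248
30–44: 730 * 0.981 = 716
45–59: 340 * 0.978 = 333
60–74: 1690 * 0.947 = 1600
75–89: 1070 * 0.97 = 1038
90+: 380 * 0.98 + 700 * 0.451 = 372 + 316 = 688
Giving 264 / 1248 / 716 / 333 / 1600 / 1038 / 688.
Total after period 1: 264 + 1248 + 716 + 333 + 1600 + 1038 + 688 = 5887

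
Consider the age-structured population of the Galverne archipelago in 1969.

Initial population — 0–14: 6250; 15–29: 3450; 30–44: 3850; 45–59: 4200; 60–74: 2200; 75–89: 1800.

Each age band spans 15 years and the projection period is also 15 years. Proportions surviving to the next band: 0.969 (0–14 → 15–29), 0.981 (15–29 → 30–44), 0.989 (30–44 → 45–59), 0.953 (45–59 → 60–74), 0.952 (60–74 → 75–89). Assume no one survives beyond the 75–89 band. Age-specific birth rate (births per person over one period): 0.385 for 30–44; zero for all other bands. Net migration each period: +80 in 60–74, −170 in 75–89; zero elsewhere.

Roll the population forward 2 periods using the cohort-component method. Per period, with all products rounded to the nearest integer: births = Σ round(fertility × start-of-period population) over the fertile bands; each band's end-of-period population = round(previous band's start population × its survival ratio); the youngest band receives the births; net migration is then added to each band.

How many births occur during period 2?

Period 1:
Births: 3850 × 0.385 = 1482
15–29: 6250 × 0.969 = 6056
30–44: 3450 × 0.981 = 3384
45–59: 3850 × 0.989 = 3808
60–74: 4200 × 0.953 = 4003
75–89: 2200 × 0.952 = 2094
Net migration: 60–74 + 80 → 4083; 75–89 − 170 → 1924
Giving 1482 / 6056 / 3384 / 3808 / 4083 / 1924.
Period 2:
Births: 3384 × 0.385 = 1303
15–29: 1482 × 0.969 = 1436
30–44: 6056 × 0.981 = 5941
45–59: 3384 × 0.989 = 3347
60–74: 3808 × 0.953 = 3629
75–89: 4083 × 0.952 = 3887
Net migration: 60–74 + 80 → 3709; 75–89 − 170 → 3717
Giving 1303 / 1436 / 5941 / 3347 / 3709 / 3717.

1303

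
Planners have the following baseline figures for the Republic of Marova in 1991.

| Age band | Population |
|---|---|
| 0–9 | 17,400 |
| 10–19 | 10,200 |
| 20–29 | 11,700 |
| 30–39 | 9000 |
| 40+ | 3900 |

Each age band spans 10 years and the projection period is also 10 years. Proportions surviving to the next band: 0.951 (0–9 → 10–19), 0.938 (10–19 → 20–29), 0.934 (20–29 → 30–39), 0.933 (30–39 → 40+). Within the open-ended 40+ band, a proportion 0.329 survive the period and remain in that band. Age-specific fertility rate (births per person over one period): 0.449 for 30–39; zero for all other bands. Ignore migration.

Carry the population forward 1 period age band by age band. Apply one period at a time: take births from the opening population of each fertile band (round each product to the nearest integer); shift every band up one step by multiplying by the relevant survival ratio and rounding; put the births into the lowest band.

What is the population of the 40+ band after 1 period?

Period 1:
Births: 9000 × 0.449 = 4041
10–19: 17400 × 0.951 = 16547
20–29: 10200 × 0.938 = 9568
30–39: 11700 × 0.934 = 10928
40+: 9000 × 0.933 + 3900 × 0.329 = 8397 + 1283 = 9680
→ [4041, 16547, 9568, 10928, 9680]

9680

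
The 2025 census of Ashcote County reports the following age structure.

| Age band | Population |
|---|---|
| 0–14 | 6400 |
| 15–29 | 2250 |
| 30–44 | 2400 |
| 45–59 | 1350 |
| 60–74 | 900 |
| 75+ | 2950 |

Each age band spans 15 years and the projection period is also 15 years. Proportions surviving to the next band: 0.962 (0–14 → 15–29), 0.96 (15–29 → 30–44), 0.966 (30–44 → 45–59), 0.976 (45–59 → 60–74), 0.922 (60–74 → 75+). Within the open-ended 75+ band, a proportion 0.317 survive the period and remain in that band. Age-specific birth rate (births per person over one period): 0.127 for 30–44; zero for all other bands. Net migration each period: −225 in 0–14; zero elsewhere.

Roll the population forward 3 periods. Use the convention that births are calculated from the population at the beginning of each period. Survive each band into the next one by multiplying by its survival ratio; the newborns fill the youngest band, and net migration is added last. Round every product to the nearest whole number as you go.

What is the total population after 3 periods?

11043

Numbering the groups 1..6 from youngest to oldest:
Period 1:
Births: 2400 × 0.127 = 305
Group 2: 6400 × 0.962 = 6157
Group 3: 2250 × 0.96 = 2160
Group 4: 2400 × 0.966 = 2318
Group 5: 1350 × 0.976 = 1318
Group 6: 900 × 0.922 + 2950 × 0.317 = 830 + 935 = 1765
Net migration: Group 1 − 225 → 80
End of period: [80, 6157, 2160, 2318, 1318, 1765]
Period 2:
Births: 2160 × 0.127 = 274
Group 2: 80 × 0.962 = 77
Group 3: 6157 × 0.96 = 5911
Group 4: 2160 × 0.966 = 2087
Group 5: 2318 × 0.976 = 2262
Group 6: 1318 × 0.922 + 1765 × 0.317 = 1215 + 560 = 1775
Net migration: Group 1 − 225 → 49
End of period: [49, 77, 5911, 2087, 2262, 1775]
Period 3:
Births: 5911 × 0.127 = 751
Group 2: 49 × 0.962 = 47
Group 3: 77 × 0.96 = 74
Group 4: 5911 × 0.966 = 5710
Group 5: 2087 × 0.976 = 2037
Group 6: 2262 × 0.922 + 1775 × 0.317 = 2086 + 563 = 2649
Net migration: Group 1 − 225 → 526
End of period: [526, 47, 74, 5710, 2037, 2649]
Total after period 3: 526 + 47 + 74 + 5710 + 2037 + 2649 = 11043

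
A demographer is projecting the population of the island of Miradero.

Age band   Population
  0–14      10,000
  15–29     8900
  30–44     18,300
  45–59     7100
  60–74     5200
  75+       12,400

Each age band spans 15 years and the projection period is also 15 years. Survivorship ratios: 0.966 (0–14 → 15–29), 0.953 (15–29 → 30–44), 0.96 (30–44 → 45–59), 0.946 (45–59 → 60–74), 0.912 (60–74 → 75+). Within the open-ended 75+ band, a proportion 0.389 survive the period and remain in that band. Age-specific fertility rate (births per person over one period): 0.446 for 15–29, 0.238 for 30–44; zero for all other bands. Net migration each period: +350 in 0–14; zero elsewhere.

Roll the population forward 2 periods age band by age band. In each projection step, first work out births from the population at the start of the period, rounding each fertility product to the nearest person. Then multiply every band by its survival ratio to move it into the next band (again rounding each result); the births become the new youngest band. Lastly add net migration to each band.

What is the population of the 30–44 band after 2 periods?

9206

(Groups numbered youngest = 1 to oldest = 6.)
Period 1.
Births: 8900 × 0.446 = 3969  |  18300 × 0.238 = 4355 — total 8324
Group 2: 10000 × 0.966 = 9660
Group 3: 8900 × 0.953 = 8482
Group 4: 18300 × 0.96 = 17568
Group 5: 7100 × 0.946 = 6717
Group 6: 5200 × 0.912 + 12400 × 0.389 = 4742 + 4824 = 9566
Net migration: Group 1 + 350 → 8674
Giving 8674 / 9660 / 8482 / 17568 / 6717 / 9566.
Period 2.
Births: 9660 × 0.446 = 4308  |  8482 × 0.238 = 2019 — total 6327
Group 2: 8674 × 0.966 = 8379
Group 3: 9660 × 0.953 = 9206
Group 4: 8482 × 0.96 = 8143
Group 5: 17568 × 0.946 = 16619
Group 6: 6717 × 0.912 + 9566 × 0.389 = 6126 + 3721 = 9847
Net migration: Group 1 + 350 → 6677
Giving 6677 / 8379 / 9206 / 8143 / 16619 / 9847.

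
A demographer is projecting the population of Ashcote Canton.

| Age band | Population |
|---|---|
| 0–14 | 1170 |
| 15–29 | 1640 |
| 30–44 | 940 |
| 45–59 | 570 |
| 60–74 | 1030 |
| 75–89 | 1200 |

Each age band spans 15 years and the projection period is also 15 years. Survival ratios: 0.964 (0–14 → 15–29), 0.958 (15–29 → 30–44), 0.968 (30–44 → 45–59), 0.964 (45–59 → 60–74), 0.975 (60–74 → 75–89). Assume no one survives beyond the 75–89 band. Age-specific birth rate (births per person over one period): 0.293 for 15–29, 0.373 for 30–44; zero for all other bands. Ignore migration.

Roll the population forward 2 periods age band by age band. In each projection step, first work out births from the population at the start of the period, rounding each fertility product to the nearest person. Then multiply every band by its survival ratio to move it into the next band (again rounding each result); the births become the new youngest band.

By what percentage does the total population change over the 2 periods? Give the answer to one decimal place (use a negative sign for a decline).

-12.5

Let group 1 be 0–14 through group 6 = 75–89.
— Period 1 —
Births: 1640 × 0.293 = 481 ; 940 × 0.373 = 351 → 832
Group 2: 1170 × 0.964 = 1128
Group 3: 1640 × 0.958 = 1571
Group 4: 940 × 0.968 = 910
Group 5: 570 × 0.964 = 549
Group 6: 1030 × 0.975 = 1004
End of period: [832, 1128, 1571, 910, 549, 1004]
— Period 2 —
Births: 1128 × 0.293 = 331 ; 1571 × 0.373 = 586 → 917
Group 2: 832 × 0.964 = 802
Group 3: 1128 × 0.958 = 1081
Group 4: 1571 × 0.968 = 1521
Group 5: 910 × 0.964 = 877
Group 6: 549 × 0.975 = 535
End of period: [917, 802, 1081, 1521, 877, 535]
Total: 6550 → 5733; change = -817; percentage change = -12.5%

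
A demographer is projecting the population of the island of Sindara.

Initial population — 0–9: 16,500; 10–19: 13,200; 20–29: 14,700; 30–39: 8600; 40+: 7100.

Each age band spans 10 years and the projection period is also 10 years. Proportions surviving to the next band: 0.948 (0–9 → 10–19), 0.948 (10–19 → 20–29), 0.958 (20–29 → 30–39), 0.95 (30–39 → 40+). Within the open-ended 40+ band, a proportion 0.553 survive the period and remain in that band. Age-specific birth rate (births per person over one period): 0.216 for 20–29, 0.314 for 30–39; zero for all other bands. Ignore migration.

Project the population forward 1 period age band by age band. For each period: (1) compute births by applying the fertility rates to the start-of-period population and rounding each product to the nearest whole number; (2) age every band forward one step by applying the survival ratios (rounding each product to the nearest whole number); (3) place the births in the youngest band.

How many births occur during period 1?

5875

[period 1]
Births: 14700 × 0.216 = 3175 ; 8600 × 0.314 = 2700 ⇒ total 5875
10–19: 16500 × 0.948 = 15642
20–29: 13200 × 0.948 = 12514
30–39: 14700 × 0.958 = 14083
40+: 8600 × 0.95 + 7100 × 0.553 = 8170 + 3926 = 12096
End of period: [5875, 15642, 12514, 14083, 12096]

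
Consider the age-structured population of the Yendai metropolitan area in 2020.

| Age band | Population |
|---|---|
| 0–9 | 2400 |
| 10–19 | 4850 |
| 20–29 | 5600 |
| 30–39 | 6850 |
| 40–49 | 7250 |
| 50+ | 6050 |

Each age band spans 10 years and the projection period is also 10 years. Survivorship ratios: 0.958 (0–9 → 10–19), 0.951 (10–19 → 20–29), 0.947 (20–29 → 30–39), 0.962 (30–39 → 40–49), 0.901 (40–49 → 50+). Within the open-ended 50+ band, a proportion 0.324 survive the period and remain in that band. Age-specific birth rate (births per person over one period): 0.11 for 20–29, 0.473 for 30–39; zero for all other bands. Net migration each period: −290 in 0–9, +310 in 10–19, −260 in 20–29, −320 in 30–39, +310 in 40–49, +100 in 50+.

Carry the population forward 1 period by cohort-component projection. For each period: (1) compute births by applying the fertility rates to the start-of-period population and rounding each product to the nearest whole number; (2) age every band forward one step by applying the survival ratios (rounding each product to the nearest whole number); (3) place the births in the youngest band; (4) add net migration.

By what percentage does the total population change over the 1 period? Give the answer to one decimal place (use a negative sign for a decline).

(Groups numbered youngest = 1 to oldest = 6.)
Period 1.
Births: 5600 × 0.11 = 616 ; 6850 × 0.473 = 3240 → total 3856
Group 2: 2400 × 0.958 = 2299
Group 3: 4850 × 0.951 = 4612
Group 4: 5600 × 0.947 = 5303
Group 5: 6850 × 0.962 = 6590
Group 6: 7250 × 0.901 + 6050 × 0.324 = 6532 + 1960 = 8492
Net migration: Group 1 − 290 → 3566; Group 2 + 310 → 2609; Group 3 − 260 → 4352; Group 4 − 320 → 4983; Group 5 + 310 → 6900; Group 6 + 100 → 8592
Giving 3566 / 2609 / 4352 / 4983 / 6900 / 8592.
Total: 33000 → 31002; change = -1998; percentage change = -6.1%

-6.1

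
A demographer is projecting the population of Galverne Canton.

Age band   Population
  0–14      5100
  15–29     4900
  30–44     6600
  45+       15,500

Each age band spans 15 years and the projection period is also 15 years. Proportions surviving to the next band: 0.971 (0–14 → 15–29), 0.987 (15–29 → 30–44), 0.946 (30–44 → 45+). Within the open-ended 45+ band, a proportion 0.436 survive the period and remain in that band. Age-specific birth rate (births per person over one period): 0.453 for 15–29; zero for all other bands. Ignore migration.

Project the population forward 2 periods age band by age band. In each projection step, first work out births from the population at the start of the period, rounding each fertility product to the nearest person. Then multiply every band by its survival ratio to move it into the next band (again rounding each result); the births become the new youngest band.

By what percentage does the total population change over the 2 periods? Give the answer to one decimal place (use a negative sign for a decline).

-39.2

Period 1.
Births: 4900 * 0.453 = 2220
15–29: 5100 * 0.971 = 4952
30–44: 4900 * 0.987 = 4836
45+: 6600 * 0.946 + 15500 * 0.436 = 6244 + 6758 = 13002
End of period: [2220, 4952, 4836, 13002]
Period 2.
Births: 4952 * 0.453 = 2243
15–29: 2220 * 0.971 = 2156
30–44: 4952 * 0.987 = 4888
45+: 4836 * 0.946 + 13002 * 0.436 = 4575 + 5669 = 10244
End of period: [2243, 2156, 4888, 10244]
Total: 32100 → 19531; change = -12569; percentage change = -39.2%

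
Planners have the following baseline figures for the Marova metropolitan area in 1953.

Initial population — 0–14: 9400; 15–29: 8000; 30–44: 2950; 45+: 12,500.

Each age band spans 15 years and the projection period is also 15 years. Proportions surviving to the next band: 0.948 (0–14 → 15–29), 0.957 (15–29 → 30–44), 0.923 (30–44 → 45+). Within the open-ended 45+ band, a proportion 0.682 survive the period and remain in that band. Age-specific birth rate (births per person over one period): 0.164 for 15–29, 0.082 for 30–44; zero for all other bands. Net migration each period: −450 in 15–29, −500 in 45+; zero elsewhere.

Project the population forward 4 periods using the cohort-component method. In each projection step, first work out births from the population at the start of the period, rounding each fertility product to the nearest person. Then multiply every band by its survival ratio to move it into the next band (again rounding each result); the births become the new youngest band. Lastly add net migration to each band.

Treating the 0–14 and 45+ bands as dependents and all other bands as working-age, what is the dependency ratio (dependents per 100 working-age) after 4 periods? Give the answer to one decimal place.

Period 1:
Births: 8000 * 0.164 = 1312, 2950 * 0.082 = 242 → total 1554
15–29: 9400 * 0.948 = 8911
30–44: 8000 * 0.957 = 7656
45+: 2950 * 0.923 + 12500 * 0.682 = 2723 + 8525 = 11248
Net migration: 15–29 − 450 → 8461; 45+ − 500 → 10748
Giving 1554 / 8461 / 7656 / 10748.
Period 2:
Births: 8461 * 0.164 = 1388, 7656 * 0.082 = 628 → total 2016
15–29: 1554 * 0.948 = 1473
30–44: 8461 * 0.957 = 8097
45+: 7656 * 0.923 + 10748 * 0.682 = 7066 + 7330 = 14396
Net migration: 15–29 − 450 → 1023; 45+ − 500 → 13896
Giving 2016 / 1023 / 8097 / 13896.
Period 3:
Births: 1023 * 0.164 = 168, 8097 * 0.082 = 664 → total 832
15–29: 2016 * 0.948 = 1911
30–44: 1023 * 0.957 = 979
45+: 8097 * 0.923 + 13896 * 0.682 = 7474 + 9477 = 16951
Net migration: 15–29 − 450 → 1461; 45+ − 500 → 16451
Giving 832 / 1461 / 979 / 16451.
Period 4:
Births: 1461 * 0.164 = 240, 979 * 0.082 = 80 → total 320
15–29: 832 * 0.948 = 789
30–44: 1461 * 0.957 = 1398
45+: 979 * 0.923 + 16451 * 0.682 = 904 + 11220 = 12124
Net migration: 15–29 − 450 → 339; 45+ − 500 → 11624
Giving 320 / 339 / 1398 / 11624.
Dependents (band 0–14 + band 45+) = 320 + 11624 = 11944; working-age = 1737; ratio = 11944/1737 × 100 = 687.6

687.6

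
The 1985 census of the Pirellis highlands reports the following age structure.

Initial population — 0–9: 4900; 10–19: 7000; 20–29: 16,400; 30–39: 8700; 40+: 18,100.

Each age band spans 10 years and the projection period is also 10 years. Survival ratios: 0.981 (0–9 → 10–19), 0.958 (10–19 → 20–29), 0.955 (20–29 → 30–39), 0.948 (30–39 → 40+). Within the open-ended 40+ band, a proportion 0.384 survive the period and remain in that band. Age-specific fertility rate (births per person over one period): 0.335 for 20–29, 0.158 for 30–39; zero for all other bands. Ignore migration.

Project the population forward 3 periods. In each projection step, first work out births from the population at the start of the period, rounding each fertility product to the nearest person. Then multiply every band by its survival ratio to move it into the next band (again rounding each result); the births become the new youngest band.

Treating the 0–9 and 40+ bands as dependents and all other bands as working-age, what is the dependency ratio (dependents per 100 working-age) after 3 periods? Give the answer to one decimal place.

107.0

— Period 1 —
Births: 16400 × 0.335 = 5494 ; 8700 × 0.158 = 1375 — total 6869
10–19: 4900 × 0.981 = 4807
20–29: 7000 × 0.958 = 6706
30–39: 16400 × 0.955 = 15662
40+: 8700 × 0.948 + 18100 × 0.384 = 8248 + 6950 = 15198
Population now: 0–9=6869, 10–19=4807, 20–29=6706, 30–39=15662, 40+=15198
— Period 2 —
Births: 6706 × 0.335 = 2247 ; 15662 × 0.158 = 2475 — total 4722
10–19: 6869 × 0.981 = 6738
20–29: 4807 × 0.958 = 4605
30–39: 6706 × 0.955 = 6404
40+: 15662 × 0.948 + 15198 × 0.384 = 14848 + 5836 = 20684
Population now: 0–9=4722, 10–19=6738, 20–29=4605, 30–39=6404, 40+=20684
— Period 3 —
Births: 4605 × 0.335 = 1543 ; 6404 × 0.158 = 1012 — total 2555
10–19: 4722 × 0.981 = 4632
20–29: 6738 × 0.958 = 6455
30–39: 4605 × 0.955 = 4398
40+: 6404 × 0.948 + 20684 × 0.384 = 6071 + 7943 = 14014
Population now: 0–9=2555, 10–19=4632, 20–29=6455, 30–39=4398, 40+=14014
Dependents (band 0–9 + band 40+) = 2555 + 14014 = 16569; working-age = 15485; ratio = 16569/15485 × 100 = 107.0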